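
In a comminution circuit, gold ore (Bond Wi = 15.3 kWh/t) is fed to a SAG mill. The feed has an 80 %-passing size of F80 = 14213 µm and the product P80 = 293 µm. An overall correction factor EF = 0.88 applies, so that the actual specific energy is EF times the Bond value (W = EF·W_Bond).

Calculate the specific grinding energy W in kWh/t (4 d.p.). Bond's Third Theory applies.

W = 6.7364 kWh/t

W = 10·Wi·[P80^(−½) − F80^(−½)]
1/√293 = 0.058421;  1/√14213 = 0.008388
W = 10·15.3·(0.058421 − 0.008388) = 7.6550 kWh/t
W_actual = 0.88 × 7.6550 = 6.7364 kWh/t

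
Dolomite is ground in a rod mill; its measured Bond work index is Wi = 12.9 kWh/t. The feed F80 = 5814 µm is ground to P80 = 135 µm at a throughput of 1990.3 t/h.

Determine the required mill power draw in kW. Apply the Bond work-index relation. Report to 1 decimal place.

W = 10 Wi / √P80 − 10 Wi / √F80
W = 10·12.9·(1/√135 − 1/√5814) = 10·12.9·(0.072951) = 9.4107 kWh/t
Power = W × throughput = 9.4107 kWh/t × 1990.3 t/h = 18730.2 kW

P = 18730.2 kW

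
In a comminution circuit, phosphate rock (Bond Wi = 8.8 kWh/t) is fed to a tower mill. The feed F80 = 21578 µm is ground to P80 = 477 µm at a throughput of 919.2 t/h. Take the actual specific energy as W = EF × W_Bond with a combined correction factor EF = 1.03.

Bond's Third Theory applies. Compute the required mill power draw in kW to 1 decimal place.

W = 10 Wi / √P80 − 10 Wi / √F80
W = 10·8.8·(1/√477 − 1/√21578) = 10·8.8·(0.038979) = 3.4302 kWh/t
W_actual = 1.03 × 3.4302 = 3.5331 kWh/t
P = W·T = 3.5331·919.2 = 3247.6 kW

P = 3247.6 kW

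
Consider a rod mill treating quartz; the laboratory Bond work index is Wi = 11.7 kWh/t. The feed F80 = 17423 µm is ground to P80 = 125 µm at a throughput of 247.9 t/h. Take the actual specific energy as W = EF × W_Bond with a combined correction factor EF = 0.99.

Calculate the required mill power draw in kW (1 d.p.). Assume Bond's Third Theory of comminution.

W = 10 Wi (P80^-0.5 − F80^-0.5)
W = 10·11.7·(1/√125 − 1/√17423) = 10·11.7·(0.081867) = 9.5784 kWh/t
Apply correction: 9.5784 × 0.99 = 9.4826 kWh/t
P = W·T = 9.4826·247.9 = 2350.7 kW

P = 2350.7 kW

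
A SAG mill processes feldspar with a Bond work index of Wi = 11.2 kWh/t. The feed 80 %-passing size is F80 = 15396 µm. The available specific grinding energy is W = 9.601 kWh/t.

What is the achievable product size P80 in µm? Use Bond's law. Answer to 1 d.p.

W = 10·Wi·(P80^(-½) − F80^(-½))
1/√P80 = 1/√F80 + W/(10·Wi)
  = 9.6010/(10·11.2) + 1/√15396 = 0.085723 + 0.008059 = 0.093782
P80 = (1/0.093782)² = 10.6630² = 113.70 µm

P80 = 113.7 µm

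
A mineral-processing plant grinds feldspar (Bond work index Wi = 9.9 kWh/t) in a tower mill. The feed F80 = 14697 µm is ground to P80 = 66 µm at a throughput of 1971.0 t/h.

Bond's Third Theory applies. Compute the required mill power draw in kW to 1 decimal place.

P = 22409.2 kW

W = 10·Wi·[P80^(−½) − F80^(−½)]
W = 10·9.9·(1/√66 − 1/√14697) = 10·9.9·(0.114843) = 11.3694 kWh/t
Mill draw = 11.3694 × 1971.0 = 22409.2 kW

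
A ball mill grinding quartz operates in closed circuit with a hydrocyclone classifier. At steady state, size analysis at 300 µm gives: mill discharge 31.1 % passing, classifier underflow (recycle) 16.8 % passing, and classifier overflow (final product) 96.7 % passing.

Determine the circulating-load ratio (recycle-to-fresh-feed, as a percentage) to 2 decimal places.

Two-product formula at 300 µm:
(1+r)d = ru + o → r = (o−d)/(d−u)
r = (96.7 − 31.1)/(31.1 − 16.8) = 65.6/14.3 = 4.5874
CL = 100·r = 458.74 %

CL = 458.74 %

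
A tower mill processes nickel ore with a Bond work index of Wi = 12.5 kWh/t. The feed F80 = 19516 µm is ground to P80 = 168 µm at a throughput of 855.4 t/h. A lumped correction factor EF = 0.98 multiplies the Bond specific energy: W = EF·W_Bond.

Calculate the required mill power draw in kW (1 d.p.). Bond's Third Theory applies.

P = 7334.4 kW

W = 10 Wi / √P80 − 10 Wi / √F80
W = 10·12.5·(1/√168 − 1/√19516) = 10·12.5·(0.069993) = 8.7492 kWh/t
Corrected W = EF·W_Bond = 0.98·8.7492 = 8.5742 kWh/t
Mill draw = 8.5742 × 855.4 = 7334.4 kW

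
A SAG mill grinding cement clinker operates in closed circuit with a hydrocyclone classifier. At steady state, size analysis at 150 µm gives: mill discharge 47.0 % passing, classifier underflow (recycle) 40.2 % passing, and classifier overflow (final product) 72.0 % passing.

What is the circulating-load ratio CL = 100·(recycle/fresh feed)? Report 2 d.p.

Balance %-passing 150 µm (r = R/F):
(1+r)d = ru + o → r = (o−d)/(d−u)
r = (72.0 − 47.0)/(47.0 − 40.2) = 25.0/6.8 = 3.6765
CL = 100·r = 367.65 %

CL = 367.65 %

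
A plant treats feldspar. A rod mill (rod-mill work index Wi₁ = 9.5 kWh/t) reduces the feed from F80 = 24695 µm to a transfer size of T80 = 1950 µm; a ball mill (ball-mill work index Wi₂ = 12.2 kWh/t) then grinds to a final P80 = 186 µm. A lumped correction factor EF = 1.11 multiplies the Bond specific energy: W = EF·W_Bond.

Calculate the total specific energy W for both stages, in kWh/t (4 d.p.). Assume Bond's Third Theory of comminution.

W = 8.5798 kWh/t

Bond:  W = 10 Wi (1/√P − 1/√F)
Stage 1 (24695→1950 µm, Wi₁=9.5): W₁ = 10·9.5·(0.022646 − 0.006363) = 1.5468 kWh/t
Stage 2 (1950→186 µm, Wi₂=12.2): W₂ = 10·12.2·(0.073324 − 0.022646) = 6.1827 kWh/t
W = W₁ + W₂ = 1.5468 + 6.1827 = 7.7295 kWh/t
W_actual = 1.11 × 7.7295 = 8.5798 kWh/t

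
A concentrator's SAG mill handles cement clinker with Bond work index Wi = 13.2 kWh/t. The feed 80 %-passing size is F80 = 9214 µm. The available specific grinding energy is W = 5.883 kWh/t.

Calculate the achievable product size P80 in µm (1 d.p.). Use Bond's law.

P80 = 330.7 µm

W = 10 Wi (P80^-0.5 − F80^-0.5)
P80^-0.5 = F80^-0.5 + W/(10 Wi)
  = 5.8830/(10·13.2) + 1/√9214 = 0.044568 + 0.010418 = 0.054986
P80 = (1/0.054986)² = 18.1865² = 330.75 µm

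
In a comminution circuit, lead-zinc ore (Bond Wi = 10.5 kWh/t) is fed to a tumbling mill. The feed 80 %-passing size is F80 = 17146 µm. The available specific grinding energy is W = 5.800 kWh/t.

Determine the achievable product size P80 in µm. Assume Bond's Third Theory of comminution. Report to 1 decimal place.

W_Bond = 10·Wi·(1/√P₈₀ − 1/√F₈₀)
⇒ 1/√P80 = W/(10 Wi) + 1/√F80
  = 5.8000/(10·10.5) + 1/√17146 = 0.055238 + 0.007637 = 0.062875
P80 = (1/0.062875)² = 15.9046² = 252.96 µm

P80 = 253.0 µm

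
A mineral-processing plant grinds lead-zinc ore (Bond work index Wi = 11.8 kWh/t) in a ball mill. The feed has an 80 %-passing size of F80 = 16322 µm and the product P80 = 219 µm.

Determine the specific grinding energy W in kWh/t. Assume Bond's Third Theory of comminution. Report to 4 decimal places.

W = 7.0501 kWh/t

W = 10 Wi (P80^-0.5 − F80^-0.5)
1/√219 = 0.067574;  1/√16322 = 0.007827
W = 10·11.8·(0.067574 − 0.007827) = 7.0501 kWh/t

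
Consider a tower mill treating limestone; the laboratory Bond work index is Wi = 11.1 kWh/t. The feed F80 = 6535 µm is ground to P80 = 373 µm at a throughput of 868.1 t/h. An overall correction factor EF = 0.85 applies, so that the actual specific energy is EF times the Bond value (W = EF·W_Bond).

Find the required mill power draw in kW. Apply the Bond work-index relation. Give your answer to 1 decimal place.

W = 10·Wi·(P80^(-½) − F80^(-½))
W = 10·11.1·(1/√373 − 1/√6535) = 10·11.1·(0.039408) = 4.3743 kWh/t
With EF = 0.85: W = 4.3743·0.85 = 3.7181 kWh/t
P_mill = W·ṁ = 3.7181·868.1 = 3227.7 kW

P = 3227.7 kW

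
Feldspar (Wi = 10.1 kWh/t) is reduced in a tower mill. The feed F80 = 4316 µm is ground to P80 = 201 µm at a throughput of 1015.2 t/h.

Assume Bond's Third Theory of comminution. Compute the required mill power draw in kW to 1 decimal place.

P = 5671.5 kW

Bond:  W = 10 Wi (1/√P − 1/√F)
W = 10·10.1·(1/√201 − 1/√4316) = 10·10.1·(0.055313) = 5.5866 kWh/t
Mill draw = 5.5866 × 1015.2 = 5671.5 kW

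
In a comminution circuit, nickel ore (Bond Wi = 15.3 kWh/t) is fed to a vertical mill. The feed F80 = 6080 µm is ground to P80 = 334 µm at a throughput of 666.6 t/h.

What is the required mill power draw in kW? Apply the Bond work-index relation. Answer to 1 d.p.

P = 4272.6 kW

W = 10 Wi / √P80 − 10 Wi / √F80
W = 10·15.3·(1/√334 − 1/√6080) = 10·15.3·(0.041893) = 6.4096 kWh/t
Power = W × throughput = 6.4096 kWh/t × 666.6 t/h = 4272.6 kW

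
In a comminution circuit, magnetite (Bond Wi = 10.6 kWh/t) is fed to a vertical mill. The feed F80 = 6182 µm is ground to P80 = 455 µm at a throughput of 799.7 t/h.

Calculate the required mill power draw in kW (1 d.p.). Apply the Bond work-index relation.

W = 10 Wi (P80^-0.5 − F80^-0.5)
W = 10·10.6·(1/√455 − 1/√6182) = 10·10.6·(0.034162) = 3.6212 kWh/t
P = W·T = 3.6212·799.7 = 2895.9 kW

P = 2895.9 kW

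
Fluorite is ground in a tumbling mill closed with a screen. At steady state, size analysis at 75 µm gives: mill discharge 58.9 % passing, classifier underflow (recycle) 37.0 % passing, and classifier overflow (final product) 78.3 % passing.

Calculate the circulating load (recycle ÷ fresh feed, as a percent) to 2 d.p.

Balance %-passing 75 µm (r = R/F):
(1+r)d = ru + o → r = (o−d)/(d−u)
r = (78.3 − 58.9)/(58.9 − 37.0) = 19.4/21.9 = 0.8858
CL = 100·r = 88.58 %

CL = 88.58 %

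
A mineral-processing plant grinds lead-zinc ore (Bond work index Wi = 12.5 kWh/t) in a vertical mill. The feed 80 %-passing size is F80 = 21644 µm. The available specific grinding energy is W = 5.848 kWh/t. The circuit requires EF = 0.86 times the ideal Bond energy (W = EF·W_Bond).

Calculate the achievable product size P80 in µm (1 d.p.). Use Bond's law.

Bond: W = 10·Wi·(1/√P80 − 1/√F80)
W_Bond = W / EF = 5.848 / 0.86 = 6.8000 kWh/t
1/√P80 = 1/√F80 + W_Bond/(10·Wi)
  = 6.8000/(10·12.5) + 1/√21644 = 0.054400 + 0.006797 = 0.061197
P80 = (1/0.061197)² = 16.3406² = 267.02 µm

P80 = 267.0 µm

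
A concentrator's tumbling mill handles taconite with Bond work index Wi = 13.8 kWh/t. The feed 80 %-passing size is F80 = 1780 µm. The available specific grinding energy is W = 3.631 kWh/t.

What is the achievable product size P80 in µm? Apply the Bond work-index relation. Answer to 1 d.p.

W_Bond = 10·Wi·(1/√P₈₀ − 1/√F₈₀)
⇒ 1/√P80 = W/(10 Wi) + 1/√F80
  = 3.6310/(10·13.8) + 1/√1780 = 0.026312 + 0.023702 = 0.050014
P80 = (1/0.050014)² = 19.9945² = 399.78 µm

P80 = 399.8 µm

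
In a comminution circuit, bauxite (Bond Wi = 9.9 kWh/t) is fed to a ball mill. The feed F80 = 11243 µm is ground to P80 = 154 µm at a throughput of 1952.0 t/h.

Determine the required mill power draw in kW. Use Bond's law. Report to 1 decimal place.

W = 10·Wi·[P80^(−½) − F80^(−½)]
W = 10·9.9·(1/√154 − 1/√11243) = 10·9.9·(0.071151) = 7.0440 kWh/t
P_mill = W·ṁ = 7.0440·1952.0 = 13749.8 kW

P = 13749.8 kW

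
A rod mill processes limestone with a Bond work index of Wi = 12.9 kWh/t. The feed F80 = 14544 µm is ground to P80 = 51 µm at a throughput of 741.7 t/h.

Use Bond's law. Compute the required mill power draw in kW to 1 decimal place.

W = 10 Wi (1/√P80 − 1/√F80)  [Bond]
W = 10·12.9·(1/√51 − 1/√14544) = 10·12.9·(0.131736) = 16.9939 kWh/t
Power = W × throughput = 16.9939 kWh/t × 741.7 t/h = 12604.4 kW

P = 12604.4 kW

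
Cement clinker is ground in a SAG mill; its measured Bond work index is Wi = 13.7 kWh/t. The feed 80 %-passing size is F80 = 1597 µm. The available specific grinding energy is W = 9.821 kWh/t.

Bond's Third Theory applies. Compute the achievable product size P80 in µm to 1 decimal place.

W = 10 Wi / √P80 − 10 Wi / √F80
P80^(−½) = W/(10 Wi) + F80^(−½)
  = 9.8210/(10·13.7) + 1/√1597 = 0.071686 + 0.025023 = 0.096710
P80 = (1/0.096710)² = 10.3402² = 106.92 µm

P80 = 106.9 µm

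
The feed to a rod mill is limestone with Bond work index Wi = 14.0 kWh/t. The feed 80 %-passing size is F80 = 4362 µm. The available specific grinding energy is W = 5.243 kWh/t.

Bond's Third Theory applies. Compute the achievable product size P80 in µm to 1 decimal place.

P80 = 361.6 µm

W = 10 Wi (1/√P80 − 1/√F80)  [Bond]
P80^-0.5 = F80^-0.5 + W/(10 Wi)
  = 5.2430/(10·14.0) + 1/√4362 = 0.037450 + 0.015141 = 0.052591
P80 = (1/0.052591)² = 19.0146² = 361.56 µm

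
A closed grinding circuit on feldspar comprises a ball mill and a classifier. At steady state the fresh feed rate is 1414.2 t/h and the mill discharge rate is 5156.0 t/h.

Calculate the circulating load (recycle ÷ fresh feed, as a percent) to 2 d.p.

Steady state: M = F + R.
R = M − F = 5156.0 − 1414.2 = 3741.8 t/h
CL = 100·R/F = 100·3741.8/1414.2 = 264.59 %

CL = 264.59 %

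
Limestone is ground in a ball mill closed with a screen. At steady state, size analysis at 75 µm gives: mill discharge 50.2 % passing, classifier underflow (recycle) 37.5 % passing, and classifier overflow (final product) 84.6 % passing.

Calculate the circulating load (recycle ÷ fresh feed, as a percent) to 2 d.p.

CL = 270.87 %

Let r = R/F. Size balance at 75 µm:
(1+r)·d = r·u + o ⇒ r = (o−d)/(d−u)
r = (84.6 − 50.2)/(50.2 − 37.5) = 34.4/12.7 = 2.7087
CL = 100·r = 270.87 %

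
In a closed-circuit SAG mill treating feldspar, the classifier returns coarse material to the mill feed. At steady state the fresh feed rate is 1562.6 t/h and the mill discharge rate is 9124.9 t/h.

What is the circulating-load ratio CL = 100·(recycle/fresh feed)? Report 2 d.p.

Discharge = new feed + return, hence
R = M − F = 9124.9 − 1562.6 = 7562.3 t/h
CL = 100·R/F = 100·7562.3/1562.6 = 483.96 %

CL = 483.96 %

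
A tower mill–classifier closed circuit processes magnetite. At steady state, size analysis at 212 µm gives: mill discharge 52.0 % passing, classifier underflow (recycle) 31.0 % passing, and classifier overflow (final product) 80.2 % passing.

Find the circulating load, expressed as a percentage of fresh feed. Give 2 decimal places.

CL = 134.29 %

Mass balance on the −212 µm fraction:
d + r·d = r·u + o → r(d−u) = o−d
r = (80.2 − 52.0)/(52.0 − 31.0) = 28.2/21.0 = 1.3429
CL = 100·r = 134.29 %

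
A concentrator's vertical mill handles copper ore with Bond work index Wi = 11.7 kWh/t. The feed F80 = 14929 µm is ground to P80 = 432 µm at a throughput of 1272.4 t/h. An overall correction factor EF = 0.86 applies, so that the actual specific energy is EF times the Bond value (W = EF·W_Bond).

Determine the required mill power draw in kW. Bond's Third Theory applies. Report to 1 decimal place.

P = 5112.0 kW

W = 10·Wi·[P80^(−½) − F80^(−½)]
W = 10·11.7·(1/√432 − 1/√14929) = 10·11.7·(0.039928) = 4.6716 kWh/t
Apply correction: 4.6716 × 0.86 = 4.0176 kWh/t
Mill draw = 4.0176 × 1272.4 = 5112.0 kW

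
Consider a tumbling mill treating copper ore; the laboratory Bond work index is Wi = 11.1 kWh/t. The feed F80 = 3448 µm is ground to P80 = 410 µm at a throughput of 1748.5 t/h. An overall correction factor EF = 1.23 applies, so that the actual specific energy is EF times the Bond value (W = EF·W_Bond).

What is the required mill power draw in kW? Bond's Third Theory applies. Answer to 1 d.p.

W = 10 Wi (1/√P80 − 1/√F80)  [Bond]
W = 10·11.1·(1/√410 − 1/√3448) = 10·11.1·(0.032356) = 3.5916 kWh/t
Apply correction: 3.5916 × 1.23 = 4.4176 kWh/t
Power = W × throughput = 4.4176 kWh/t × 1748.5 t/h = 7724.2 kW

P = 7724.2 kW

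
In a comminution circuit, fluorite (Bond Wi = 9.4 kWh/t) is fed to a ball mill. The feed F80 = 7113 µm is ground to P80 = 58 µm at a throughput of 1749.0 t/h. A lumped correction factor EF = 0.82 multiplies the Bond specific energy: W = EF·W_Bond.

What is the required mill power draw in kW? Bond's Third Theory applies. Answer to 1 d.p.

W = 10·Wi·(P80^(-½) − F80^(-½))
W = 10·9.4·(1/√58 − 1/√7113) = 10·9.4·(0.119449) = 11.2282 kWh/t
Apply correction: 11.2282 × 0.82 = 9.2072 kWh/t
Mill draw = 9.2072 × 1749.0 = 16103.3 kW

P = 16103.3 kW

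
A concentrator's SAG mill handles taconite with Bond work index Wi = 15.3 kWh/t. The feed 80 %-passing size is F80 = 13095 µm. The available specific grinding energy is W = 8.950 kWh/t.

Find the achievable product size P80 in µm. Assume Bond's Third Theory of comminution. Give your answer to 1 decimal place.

W = 10 Wi / √P80 − 10 Wi / √F80
P80^(−½) = W/(10 Wi) + F80^(−½)
  = 8.9500/(10·15.3) + 1/√13095 = 0.058497 + 0.008739 = 0.067235
P80 = (1/0.067235)² = 14.8731² = 221.21 µm

P80 = 221.2 µm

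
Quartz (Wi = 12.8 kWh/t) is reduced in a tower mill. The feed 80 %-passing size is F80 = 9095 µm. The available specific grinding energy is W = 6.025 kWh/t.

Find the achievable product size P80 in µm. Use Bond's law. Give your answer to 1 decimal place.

P80 = 301.9 µm

W = 10 Wi (P80^-0.5 − F80^-0.5)
⇒ 1/√P80 = W/(10 Wi) + 1/√F80
  = 6.0250/(10·12.8) + 1/√9095 = 0.047070 + 0.010486 = 0.057556
P80 = (1/0.057556)² = 17.3744² = 301.87 µm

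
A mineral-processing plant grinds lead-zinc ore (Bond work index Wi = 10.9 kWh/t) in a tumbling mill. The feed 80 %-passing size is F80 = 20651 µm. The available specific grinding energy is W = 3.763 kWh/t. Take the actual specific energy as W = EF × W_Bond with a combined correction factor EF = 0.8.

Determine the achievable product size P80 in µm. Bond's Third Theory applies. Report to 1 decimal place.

W = 10·Wi·(P80^(-½) − F80^(-½))
W_Bond = W / EF = 3.763 / 0.8 = 4.7037 kWh/t
⇒ 1/√P80 = W_Bond/(10 Wi) + 1/√F80
  = 4.7037/(10·10.9) + 1/√20651 = 0.043154 + 0.006959 = 0.050112
P80 = (1/0.050112)² = 19.9551² = 398.21 µm

P80 = 398.2 µm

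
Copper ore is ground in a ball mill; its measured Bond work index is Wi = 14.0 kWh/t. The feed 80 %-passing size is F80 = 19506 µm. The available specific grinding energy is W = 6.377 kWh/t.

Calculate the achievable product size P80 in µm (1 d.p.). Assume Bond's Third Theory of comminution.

P80 = 359.9 µm

W = 10·Wi·[P80^(−½) − F80^(−½)]
1/√P80 = 1/√F80 + W/(10·Wi)
  = 6.3770/(10·14.0) + 1/√19506 = 0.045550 + 0.007160 = 0.052710
P80 = (1/0.052710)² = 18.9717² = 359.93 µm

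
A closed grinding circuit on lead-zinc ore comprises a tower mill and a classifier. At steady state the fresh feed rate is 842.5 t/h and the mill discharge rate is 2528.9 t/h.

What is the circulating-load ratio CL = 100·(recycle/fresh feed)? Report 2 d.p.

CL = 200.17 %

M = F + R at steady state, so:
R = M − F = 2528.9 − 842.5 = 1686.4 t/h
CL = 100·R/F = 100·1686.4/842.5 = 200.17 %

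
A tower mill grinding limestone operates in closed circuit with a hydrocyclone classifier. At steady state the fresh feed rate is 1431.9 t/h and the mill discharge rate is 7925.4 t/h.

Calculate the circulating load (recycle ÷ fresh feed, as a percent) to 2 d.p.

CL = 453.49 %

Discharge = new feed + return, hence
R = M − F = 7925.4 − 1431.9 = 6493.5 t/h
CL = 100·R/F = 100·6493.5/1431.9 = 453.49 %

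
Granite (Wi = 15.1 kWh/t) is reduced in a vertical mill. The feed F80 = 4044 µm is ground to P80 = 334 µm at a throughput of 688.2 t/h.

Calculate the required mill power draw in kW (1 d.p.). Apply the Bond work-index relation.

W = 10 Wi (1/√P80 − 1/√F80)  [Bond]
W = 10·15.1·(1/√334 − 1/√4044) = 10·15.1·(0.038992) = 5.8879 kWh/t
Mill draw = 5.8879 × 688.2 = 4052.0 kW

P = 4052.0 kW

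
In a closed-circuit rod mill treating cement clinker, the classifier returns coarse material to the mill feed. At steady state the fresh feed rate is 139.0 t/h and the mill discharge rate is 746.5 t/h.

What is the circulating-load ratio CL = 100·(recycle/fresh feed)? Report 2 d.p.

CL = 437.05 %

Discharge = new feed + return, hence
R = M − F = 746.5 − 139.0 = 607.5 t/h
CL = 100·R/F = 100·607.5/139.0 = 437.05 %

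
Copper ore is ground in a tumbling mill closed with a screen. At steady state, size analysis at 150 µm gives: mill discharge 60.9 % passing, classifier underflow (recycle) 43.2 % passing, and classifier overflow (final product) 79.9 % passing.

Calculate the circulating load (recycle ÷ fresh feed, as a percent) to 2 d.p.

CL = 107.34 %

Classifier node, passing 150 µm:
d + r·d = r·u + o → r(d−u) = o−d
r = (79.9 − 60.9)/(60.9 − 43.2) = 19.0/17.7 = 1.0734
CL = 100·r = 107.34 %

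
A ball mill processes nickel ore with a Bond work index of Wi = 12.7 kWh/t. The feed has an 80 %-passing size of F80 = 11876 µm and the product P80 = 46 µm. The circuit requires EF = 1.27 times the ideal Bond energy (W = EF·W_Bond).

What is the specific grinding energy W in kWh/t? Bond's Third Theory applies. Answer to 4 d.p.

W = 10·Wi·[P80^(−½) − F80^(−½)]
1/√46 = 0.147442;  1/√11876 = 0.009176
W = 10·12.7·(0.147442 − 0.009176) = 17.5597 kWh/t
Apply correction: 17.5597 × 1.27 = 22.3009 kWh/t

W = 22.3009 kWh/t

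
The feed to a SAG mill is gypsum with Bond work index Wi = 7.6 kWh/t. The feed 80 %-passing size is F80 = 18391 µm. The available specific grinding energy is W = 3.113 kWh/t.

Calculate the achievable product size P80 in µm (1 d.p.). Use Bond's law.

W = 10·Wi·[P80^(−½) − F80^(−½)]
P80^(−½) = W/(10 Wi) + F80^(−½)
  = 3.1130/(10·7.6) + 1/√18391 = 0.040961 + 0.007374 = 0.048334
P80 = (1/0.048334)² = 20.6892² = 428.04 µm

P80 = 428.0 µm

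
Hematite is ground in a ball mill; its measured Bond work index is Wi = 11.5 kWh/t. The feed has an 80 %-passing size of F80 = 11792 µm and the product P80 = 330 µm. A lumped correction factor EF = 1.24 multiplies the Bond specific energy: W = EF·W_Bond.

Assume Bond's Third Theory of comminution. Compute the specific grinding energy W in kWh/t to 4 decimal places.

W_Bond = 10·Wi·(1/√P₈₀ − 1/√F₈₀)
1/√330 = 0.055048;  1/√11792 = 0.009209
W = 10·11.5·(0.055048 − 0.009209) = 5.2715 kWh/t
W_actual = 1.24 × 5.2715 = 6.5367 kWh/t

W = 6.5367 kWh/t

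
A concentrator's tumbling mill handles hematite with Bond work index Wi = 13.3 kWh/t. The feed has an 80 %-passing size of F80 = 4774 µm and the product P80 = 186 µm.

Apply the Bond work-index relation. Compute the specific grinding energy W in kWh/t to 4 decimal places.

W_Bond = 10·Wi·(1/√P₈₀ − 1/√F₈₀)
1/√186 = 0.073324;  1/√4774 = 0.014473
W = 10·13.3·(0.073324 − 0.014473) = 7.8271 kWh/t

W = 7.8271 kWh/t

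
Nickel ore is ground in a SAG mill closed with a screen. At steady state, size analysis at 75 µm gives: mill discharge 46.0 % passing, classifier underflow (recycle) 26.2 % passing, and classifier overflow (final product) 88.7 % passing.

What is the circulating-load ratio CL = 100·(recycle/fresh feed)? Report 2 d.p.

Let r = R/F. Size balance at 75 µm:
Fd + Rd = Ru + Fo ⇒ R/F = (o−d)/(d−u)
r = (88.7 − 46.0)/(46.0 − 26.2) = 42.7/19.8 = 2.1566
CL = 100·r = 215.66 %

CL = 215.66 %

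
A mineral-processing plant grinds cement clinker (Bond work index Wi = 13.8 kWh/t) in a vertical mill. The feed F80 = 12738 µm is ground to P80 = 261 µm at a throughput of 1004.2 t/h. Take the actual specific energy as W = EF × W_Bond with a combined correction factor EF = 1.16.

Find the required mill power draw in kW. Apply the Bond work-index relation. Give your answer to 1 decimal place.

P = 8526.0 kW

W = 10·Wi·[P80^(−½) − F80^(−½)]
W = 10·13.8·(1/√261 − 1/√12738) = 10·13.8·(0.053038) = 7.3193 kWh/t
Apply correction: 7.3193 × 1.16 = 8.4903 kWh/t
Power = W × throughput = 8.4903 kWh/t × 1004.2 t/h = 8526.0 kW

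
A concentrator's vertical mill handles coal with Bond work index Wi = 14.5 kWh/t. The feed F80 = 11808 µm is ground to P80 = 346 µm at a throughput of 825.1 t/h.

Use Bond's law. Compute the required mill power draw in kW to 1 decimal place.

W = 10·Wi·[P80^(−½) − F80^(−½)]
W = 10·14.5·(1/√346 − 1/√11808) = 10·14.5·(0.044558) = 6.4609 kWh/t
P_mill = W·ṁ = 6.4609·825.1 = 5330.9 kW

P = 5330.9 kW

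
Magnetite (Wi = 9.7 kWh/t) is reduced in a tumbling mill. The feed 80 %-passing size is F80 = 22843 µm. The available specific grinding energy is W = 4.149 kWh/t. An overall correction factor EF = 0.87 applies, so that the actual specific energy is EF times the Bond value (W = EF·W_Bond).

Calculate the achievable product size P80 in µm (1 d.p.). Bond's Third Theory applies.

P80 = 321.4 µm

W = 10 Wi / √P80 − 10 Wi / √F80
W_Bond = W / EF = 4.149 / 0.87 = 4.7690 kWh/t
⇒ 1/√P80 = W_Bond/(10 Wi) + 1/√F80
  = 4.7690/(10·9.7) + 1/√22843 = 0.049165 + 0.006616 = 0.055781
P80 = (1/0.055781)² = 17.9272² = 321.39 µm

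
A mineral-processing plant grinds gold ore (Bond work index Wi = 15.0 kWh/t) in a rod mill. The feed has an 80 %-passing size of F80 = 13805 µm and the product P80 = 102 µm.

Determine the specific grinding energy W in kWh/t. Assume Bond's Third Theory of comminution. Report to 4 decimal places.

W = 13.5756 kWh/t

W = 10·Wi·(P80^(-½) − F80^(-½))
1/√102 = 0.099015;  1/√13805 = 0.008511
W = 10·15.0·(0.099015 − 0.008511) = 13.5756 kWh/t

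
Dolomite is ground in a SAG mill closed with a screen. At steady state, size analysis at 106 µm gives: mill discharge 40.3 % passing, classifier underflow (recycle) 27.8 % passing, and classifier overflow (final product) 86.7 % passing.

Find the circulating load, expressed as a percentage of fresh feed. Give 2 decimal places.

CL = 371.20 %

Balance %-passing 106 µm (r = R/F):
Fd + Rd = Ru + Fo ⇒ R/F = (o−d)/(d−u)
r = (86.7 − 40.3)/(40.3 − 27.8) = 46.4/12.5 = 3.7120
CL = 100·r = 371.20 %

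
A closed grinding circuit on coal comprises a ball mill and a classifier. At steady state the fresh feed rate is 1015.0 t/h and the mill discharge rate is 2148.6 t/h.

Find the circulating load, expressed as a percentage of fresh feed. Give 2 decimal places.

CL = 111.68 %

Mill node: discharge = fresh + recycle.
R = M − F = 2148.6 − 1015.0 = 1133.6 t/h
CL = 100·R/F = 100·1133.6/1015.0 = 111.68 %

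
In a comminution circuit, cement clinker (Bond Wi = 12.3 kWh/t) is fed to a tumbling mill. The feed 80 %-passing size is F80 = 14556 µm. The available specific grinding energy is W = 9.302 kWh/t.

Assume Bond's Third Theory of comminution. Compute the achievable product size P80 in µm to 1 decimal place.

W = 10 Wi (P80^-0.5 − F80^-0.5)
P80^-0.5 = F80^-0.5 + W/(10 Wi)
  = 9.3020/(10·12.3) + 1/√14556 = 0.075626 + 0.008289 = 0.083915
P80 = (1/0.083915)² = 11.9169² = 142.01 µm

P80 = 142.0 µm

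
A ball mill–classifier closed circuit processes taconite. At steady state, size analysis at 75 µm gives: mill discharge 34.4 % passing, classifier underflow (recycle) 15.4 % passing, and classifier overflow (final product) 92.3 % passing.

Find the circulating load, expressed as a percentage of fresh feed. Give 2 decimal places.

Mass balance on the −75 µm fraction:
Fd + Rd = Ru + Fo ⇒ R/F = (o−d)/(d−u)
r = (92.3 − 34.4)/(34.4 − 15.4) = 57.9/19.0 = 3.0474
CL = 100·r = 304.74 %

CL = 304.74 %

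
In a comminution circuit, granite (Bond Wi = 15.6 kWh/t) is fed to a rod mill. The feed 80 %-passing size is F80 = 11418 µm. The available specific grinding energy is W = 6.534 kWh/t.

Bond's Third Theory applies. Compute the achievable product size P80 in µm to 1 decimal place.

W = 10 Wi (P80^-0.5 − F80^-0.5)
P80^(−½) = W/(10 Wi) + F80^(−½)
  = 6.5340/(10·15.6) + 1/√11418 = 0.041885 + 0.009358 = 0.051243
P80 = (1/0.051243)² = 19.5148² = 380.83 µm

P80 = 380.8 µm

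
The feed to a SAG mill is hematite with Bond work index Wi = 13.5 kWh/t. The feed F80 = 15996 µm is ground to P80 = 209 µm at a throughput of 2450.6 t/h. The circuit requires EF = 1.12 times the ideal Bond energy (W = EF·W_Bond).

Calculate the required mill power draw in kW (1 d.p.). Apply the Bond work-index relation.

W = 10·Wi·(P80^(-½) − F80^(-½))
W = 10·13.5·(1/√209 − 1/√15996) = 10·13.5·(0.061265) = 8.2707 kWh/t
W_actual = 1.12 × 8.2707 = 9.2632 kWh/t
Mill draw = 9.2632 × 2450.6 = 22700.5 kW

P = 22700.5 kW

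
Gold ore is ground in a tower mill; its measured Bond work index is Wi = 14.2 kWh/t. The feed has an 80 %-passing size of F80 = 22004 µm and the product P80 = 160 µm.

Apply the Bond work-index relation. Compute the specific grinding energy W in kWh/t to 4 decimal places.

W = 10 Wi / √P80 − 10 Wi / √F80
1/√160 = 0.079057;  1/√22004 = 0.006741
W = 10·14.2·(0.079057 − 0.006741) = 10.2688 kWh/t

W = 10.2688 kWh/t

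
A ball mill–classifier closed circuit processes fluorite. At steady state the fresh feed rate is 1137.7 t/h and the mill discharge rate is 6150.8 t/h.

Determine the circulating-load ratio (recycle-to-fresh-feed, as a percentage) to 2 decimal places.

CL = 440.63 %

Mill node: discharge = fresh + recycle.
R = M − F = 6150.8 − 1137.7 = 5013.1 t/h
CL = 100·R/F = 100·5013.1/1137.7 = 440.63 %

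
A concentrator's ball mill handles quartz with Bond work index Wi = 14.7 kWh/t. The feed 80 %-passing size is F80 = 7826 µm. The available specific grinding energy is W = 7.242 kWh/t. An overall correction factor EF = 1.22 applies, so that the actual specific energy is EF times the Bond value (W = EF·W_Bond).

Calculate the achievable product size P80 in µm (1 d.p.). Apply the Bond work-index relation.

P80 = 374.3 µm

W_Bond = 10·Wi·(1/√P₈₀ − 1/√F₈₀)
W_Bond = W / EF = 7.242 / 1.22 = 5.9361 kWh/t
P80^-0.5 = F80^-0.5 + W_Bond/(10 Wi)
  = 5.9361/(10·14.7) + 1/√7826 = 0.040381 + 0.011304 = 0.051685
P80 = (1/0.051685)² = 19.3478² = 374.34 µm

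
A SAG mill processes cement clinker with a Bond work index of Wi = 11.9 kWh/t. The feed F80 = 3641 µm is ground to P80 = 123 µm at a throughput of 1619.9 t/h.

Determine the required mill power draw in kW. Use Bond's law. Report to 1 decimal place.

W = 10 Wi (1/√P80 − 1/√F80)  [Bond]
W = 10·11.9·(1/√123 − 1/√3641) = 10·11.9·(0.073594) = 8.7577 kWh/t
P = W·T = 8.7577·1619.9 = 14186.7 kW

P = 14186.7 kW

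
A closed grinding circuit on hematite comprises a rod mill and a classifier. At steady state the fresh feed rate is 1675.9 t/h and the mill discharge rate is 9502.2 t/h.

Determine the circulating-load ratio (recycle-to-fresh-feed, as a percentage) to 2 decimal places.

Mill node: discharge = fresh + recycle.
R = M − F = 9502.2 − 1675.9 = 7826.3 t/h
CL = 100·R/F = 100·7826.3/1675.9 = 466.99 %

CL = 466.99 %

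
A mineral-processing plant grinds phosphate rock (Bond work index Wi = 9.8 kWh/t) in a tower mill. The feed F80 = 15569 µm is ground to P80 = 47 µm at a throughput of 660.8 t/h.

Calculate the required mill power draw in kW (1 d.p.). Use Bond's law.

W = 10 Wi (1/√P80 − 1/√F80)  [Bond]
W = 10·9.8·(1/√47 − 1/√15569) = 10·9.8·(0.137851) = 13.5094 kWh/t
Power = W × throughput = 13.5094 kWh/t × 660.8 t/h = 8927.0 kW

P = 8927.0 kW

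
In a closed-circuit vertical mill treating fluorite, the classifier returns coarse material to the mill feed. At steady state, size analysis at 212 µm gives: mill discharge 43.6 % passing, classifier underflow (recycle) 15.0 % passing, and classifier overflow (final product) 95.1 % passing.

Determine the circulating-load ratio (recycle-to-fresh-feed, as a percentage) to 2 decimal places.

CL = 180.07 %

Two-product formula at 212 µm:
d + r·d = r·u + o → r(d−u) = o−d
r = (95.1 − 43.6)/(43.6 − 15.0) = 51.5/28.6 = 1.8007
CL = 100·r = 180.07 %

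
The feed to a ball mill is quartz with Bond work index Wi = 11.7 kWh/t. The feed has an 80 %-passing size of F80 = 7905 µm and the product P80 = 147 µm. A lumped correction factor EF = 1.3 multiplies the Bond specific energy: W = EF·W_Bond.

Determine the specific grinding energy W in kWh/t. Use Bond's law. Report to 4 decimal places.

W = 10.8343 kWh/t

W_Bond = 10·Wi·(1/√P₈₀ − 1/√F₈₀)
1/√147 = 0.082479;  1/√7905 = 0.011247
W = 10·11.7·(0.082479 − 0.011247) = 8.3341 kWh/t
With EF = 1.3: W = 8.3341·1.3 = 10.8343 kWh/t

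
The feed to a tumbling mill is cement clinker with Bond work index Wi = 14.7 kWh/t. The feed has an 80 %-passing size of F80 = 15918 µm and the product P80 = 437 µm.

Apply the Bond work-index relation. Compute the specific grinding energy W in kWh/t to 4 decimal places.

Bond: W = 10·Wi·(1/√P80 − 1/√F80)
1/√437 = 0.047836;  1/√15918 = 0.007926
W = 10·14.7·(0.047836 − 0.007926) = 5.8668 kWh/t

W = 5.8668 kWh/t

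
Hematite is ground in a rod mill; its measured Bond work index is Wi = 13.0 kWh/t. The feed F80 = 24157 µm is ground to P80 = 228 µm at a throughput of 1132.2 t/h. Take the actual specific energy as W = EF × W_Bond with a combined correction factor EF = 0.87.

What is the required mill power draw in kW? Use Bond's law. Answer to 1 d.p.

W_Bond = 10·Wi·(1/√P₈₀ − 1/√F₈₀)
W = 10·13.0·(1/√228 − 1/√24157) = 10·13.0·(0.059793) = 7.7730 kWh/t
With EF = 0.87: W = 7.7730·0.87 = 6.7625 kWh/t
Power = W × throughput = 6.7625 kWh/t × 1132.2 t/h = 7656.6 kW

P = 7656.6 kW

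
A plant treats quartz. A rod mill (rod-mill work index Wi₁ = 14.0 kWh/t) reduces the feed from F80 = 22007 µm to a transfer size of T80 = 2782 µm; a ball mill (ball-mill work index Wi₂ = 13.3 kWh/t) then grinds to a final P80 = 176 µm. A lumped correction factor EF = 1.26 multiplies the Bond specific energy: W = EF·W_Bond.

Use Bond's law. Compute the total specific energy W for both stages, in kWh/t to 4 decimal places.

W = 10·Wi·(P80^(-½) − F80^(-½))
Stage 1 (22007→2782 µm, Wi₁=14.0): W₁ = 10·14.0·(0.018959 − 0.006741) = 1.7106 kWh/t
Stage 2 (2782→176 µm, Wi₂=13.3): W₂ = 10·13.3·(0.075378 − 0.018959) = 7.5037 kWh/t
W = W₁ + W₂ = 1.7106 + 7.5037 = 9.2142 kWh/t
Apply correction: 9.2142 × 1.26 = 11.6099 kWh/t

W = 11.6099 kWh/t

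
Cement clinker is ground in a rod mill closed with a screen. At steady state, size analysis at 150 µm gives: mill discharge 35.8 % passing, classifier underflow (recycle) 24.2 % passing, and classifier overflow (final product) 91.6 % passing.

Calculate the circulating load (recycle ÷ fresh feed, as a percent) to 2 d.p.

Two-product formula at 150 µm:
d + r·d = r·u + o → r(d−u) = o−d
r = (91.6 − 35.8)/(35.8 − 24.2) = 55.8/11.6 = 4.8103
CL = 100·r = 481.03 %

CL = 481.03 %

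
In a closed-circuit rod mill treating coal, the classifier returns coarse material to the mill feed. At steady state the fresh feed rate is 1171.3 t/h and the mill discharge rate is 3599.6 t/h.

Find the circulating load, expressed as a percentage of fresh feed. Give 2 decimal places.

Steady state: M = F + R.
R = M − F = 3599.6 − 1171.3 = 2428.3 t/h
CL = 100·R/F = 100·2428.3/1171.3 = 207.32 %

CL = 207.32 %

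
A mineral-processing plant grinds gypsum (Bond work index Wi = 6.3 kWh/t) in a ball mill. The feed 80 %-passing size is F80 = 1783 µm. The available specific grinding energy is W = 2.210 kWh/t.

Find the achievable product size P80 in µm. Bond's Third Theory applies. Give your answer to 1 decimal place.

P80 = 289.6 µm

W_Bond = 10·Wi·(1/√P₈₀ − 1/√F₈₀)
1/√P80 = 1/√F80 + W/(10·Wi)
  = 2.2100/(10·6.3) + 1/√1783 = 0.035079 + 0.023682 = 0.058762
P80 = (1/0.058762)² = 17.0179² = 289.61 µm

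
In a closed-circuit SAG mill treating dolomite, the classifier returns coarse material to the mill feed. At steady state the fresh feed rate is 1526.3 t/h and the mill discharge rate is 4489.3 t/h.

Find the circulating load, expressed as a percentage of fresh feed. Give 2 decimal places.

CL = 194.13 %

Steady state: M = F + R.
R = M − F = 4489.3 − 1526.3 = 2963.0 t/h
CL = 100·R/F = 100·2963.0/1526.3 = 194.13 %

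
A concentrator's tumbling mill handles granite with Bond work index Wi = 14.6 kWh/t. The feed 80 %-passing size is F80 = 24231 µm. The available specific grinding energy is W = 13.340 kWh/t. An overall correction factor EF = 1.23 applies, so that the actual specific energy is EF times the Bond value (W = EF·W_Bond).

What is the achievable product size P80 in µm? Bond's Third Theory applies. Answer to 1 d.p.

Bond:  W = 10 Wi (1/√P − 1/√F)
W_Bond = W / EF = 13.340 / 1.23 = 10.8455 kWh/t
1/√P80 = 1/√F80 + W_Bond/(10·Wi)
  = 10.8455/(10·14.6) + 1/√24231 = 0.074284 + 0.006424 = 0.080709
P80 = (1/0.080709)² = 12.3903² = 153.52 µm

P80 = 153.5 µm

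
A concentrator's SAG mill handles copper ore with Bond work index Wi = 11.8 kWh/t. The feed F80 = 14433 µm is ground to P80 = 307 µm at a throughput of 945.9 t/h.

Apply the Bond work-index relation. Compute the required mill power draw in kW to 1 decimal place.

W = 10 Wi (1/√P80 − 1/√F80)  [Bond]
W = 10·11.8·(1/√307 − 1/√14433) = 10·11.8·(0.048749) = 5.7524 kWh/t
P_mill = W·ṁ = 5.7524·945.9 = 5441.2 kW

P = 5441.2 kW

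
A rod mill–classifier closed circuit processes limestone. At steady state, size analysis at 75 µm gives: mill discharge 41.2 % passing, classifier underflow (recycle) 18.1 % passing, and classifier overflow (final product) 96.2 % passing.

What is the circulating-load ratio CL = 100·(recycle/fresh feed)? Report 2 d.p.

CL = 238.10 %

Balance %-passing 75 µm (r = R/F):
Fd + Rd = Ru + Fo ⇒ R/F = (o−d)/(d−u)
r = (96.2 − 41.2)/(41.2 − 18.1) = 55.0/23.1 = 2.3810
CL = 100·r = 238.10 %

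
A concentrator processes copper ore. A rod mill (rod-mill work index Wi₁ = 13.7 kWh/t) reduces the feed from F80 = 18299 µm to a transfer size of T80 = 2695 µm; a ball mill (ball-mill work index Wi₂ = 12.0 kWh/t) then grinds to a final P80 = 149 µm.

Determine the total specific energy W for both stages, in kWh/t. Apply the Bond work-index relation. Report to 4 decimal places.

W = 10 Wi / √P80 − 10 Wi / √F80
Stage 1 (18299→2695 µm, Wi₁=13.7): W₁ = 10·13.7·(0.019263 − 0.007392) = 1.6263 kWh/t
Stage 2 (2695→149 µm, Wi₂=12.0): W₂ = 10·12.0·(0.081923 − 0.019263) = 7.5192 kWh/t
W = W₁ + W₂ = 1.6263 + 7.5192 = 9.1455 kWh/t

W = 9.1455 kWh/t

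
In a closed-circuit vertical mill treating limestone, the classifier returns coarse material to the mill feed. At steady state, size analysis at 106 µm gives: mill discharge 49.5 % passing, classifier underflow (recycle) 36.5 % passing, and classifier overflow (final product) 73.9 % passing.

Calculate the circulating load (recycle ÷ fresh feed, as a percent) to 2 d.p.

CL = 187.69 %

Let r = R/F. Size balance at 106 µm:
Fd + Rd = Ru + Fo ⇒ R/F = (o−d)/(d−u)
r = (73.9 − 49.5)/(49.5 − 36.5) = 24.4/13.0 = 1.8769
CL = 100·r = 187.69 %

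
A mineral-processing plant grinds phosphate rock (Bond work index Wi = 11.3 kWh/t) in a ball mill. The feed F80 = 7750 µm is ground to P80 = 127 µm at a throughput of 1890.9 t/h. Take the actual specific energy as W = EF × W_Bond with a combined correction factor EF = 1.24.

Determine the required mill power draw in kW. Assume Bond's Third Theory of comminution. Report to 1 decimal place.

P = 20501.1 kW

W = 10 Wi / √P80 − 10 Wi / √F80
W = 10·11.3·(1/√127 − 1/√7750) = 10·11.3·(0.077376) = 8.7435 kWh/t
Corrected W = EF·W_Bond = 1.24·8.7435 = 10.8420 kWh/t
Power = W × throughput = 10.8420 kWh/t × 1890.9 t/h = 20501.1 kW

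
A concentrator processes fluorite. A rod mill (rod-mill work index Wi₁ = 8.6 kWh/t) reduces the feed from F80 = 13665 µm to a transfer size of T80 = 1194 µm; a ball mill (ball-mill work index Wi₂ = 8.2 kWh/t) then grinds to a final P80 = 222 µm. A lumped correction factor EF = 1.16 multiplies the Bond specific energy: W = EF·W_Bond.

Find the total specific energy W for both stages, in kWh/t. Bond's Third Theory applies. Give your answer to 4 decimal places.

Bond:  W = 10 Wi (1/√P − 1/√F)
Stage 1 (13665→1194 µm, Wi₁=8.6): W₁ = 10·8.6·(0.028940 − 0.008555) = 1.7531 kWh/t
Stage 2 (1194→222 µm, Wi₂=8.2): W₂ = 10·8.2·(0.067116 − 0.028940) = 3.1304 kWh/t
W = W₁ + W₂ = 1.7531 + 3.1304 = 4.8836 kWh/t
With EF = 1.16: W = 4.8836·1.16 = 5.6649 kWh/t

W = 5.6649 kWh/t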